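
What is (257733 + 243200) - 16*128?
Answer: 498885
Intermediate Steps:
(257733 + 243200) - 16*128 = 500933 - 2048 = 498885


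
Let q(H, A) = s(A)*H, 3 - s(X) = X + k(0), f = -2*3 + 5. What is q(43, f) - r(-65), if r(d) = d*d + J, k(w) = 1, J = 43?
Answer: -4139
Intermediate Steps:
f = -1 (f = -6 + 5 = -1)
r(d) = 43 + d² (r(d) = d*d + 43 = d² + 43 = 43 + d²)
s(X) = 2 - X (s(X) = 3 - (X + 1) = 3 - (1 + X) = 3 + (-1 - X) = 2 - X)
q(H, A) = H*(2 - A) (q(H, A) = (2 - A)*H = H*(2 - A))
q(43, f) - r(-65) = 43*(2 - 1*(-1)) - (43 + (-65)²) = 43*(2 + 1) - (43 + 4225) = 43*3 - 1*4268 = 129 - 4268 = -4139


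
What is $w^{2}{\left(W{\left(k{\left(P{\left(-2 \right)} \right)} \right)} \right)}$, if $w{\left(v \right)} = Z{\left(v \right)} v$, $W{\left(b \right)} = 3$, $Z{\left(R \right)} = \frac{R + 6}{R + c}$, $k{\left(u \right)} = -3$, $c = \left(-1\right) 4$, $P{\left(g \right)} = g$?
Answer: $729$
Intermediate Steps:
$c = -4$
$Z{\left(R \right)} = \frac{6 + R}{-4 + R}$ ($Z{\left(R \right)} = \frac{R + 6}{R - 4} = \frac{6 + R}{-4 + R}$)
$w{\left(v \right)} = \frac{v \left(6 + v\right)}{-4 + v}$ ($w{\left(v \right)} = \frac{6 + v}{-4 + v} v = \frac{v \left(6 + v\right)}{-4 + v}$)
$w^{2}{\left(W{\left(k{\left(P{\left(-2 \right)} \right)} \right)} \right)} = \left(\frac{3 \left(6 + 3\right)}{-4 + 3}\right)^{2} = \left(3 \frac{1}{-1} \cdot 9\right)^{2} = \left(3 \left(-1\right) 9\right)^{2} = \left(-27\right)^{2} = 729$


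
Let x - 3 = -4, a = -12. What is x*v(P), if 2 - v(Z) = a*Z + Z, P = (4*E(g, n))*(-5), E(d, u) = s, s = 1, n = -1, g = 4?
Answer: 218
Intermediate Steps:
E(d, u) = 1
x = -1 (x = 3 - 4 = -1)
P = -20 (P = (4*1)*(-5) = 4*(-5) = -20)
v(Z) = 2 + 11*Z (v(Z) = 2 - (-12*Z + Z) = 2 - (-11)*Z = 2 + 11*Z)
x*v(P) = -(2 + 11*(-20)) = -(2 - 220) = -1*(-218) = 218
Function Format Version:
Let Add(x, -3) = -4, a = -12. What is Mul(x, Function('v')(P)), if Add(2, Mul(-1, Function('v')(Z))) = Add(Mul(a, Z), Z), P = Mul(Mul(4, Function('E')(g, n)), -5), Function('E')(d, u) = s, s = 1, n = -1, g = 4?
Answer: 218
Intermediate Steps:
Function('E')(d, u) = 1
x = -1 (x = Add(3, -4) = -1)
P = -20 (P = Mul(Mul(4, 1), -5) = Mul(4, -5) = -20)
Function('v')(Z) = Add(2, Mul(11, Z)) (Function('v')(Z) = Add(2, Mul(-1, Add(Mul(-12, Z), Z))) = Add(2, Mul(-1, Mul(-11, Z))) = Add(2, Mul(11, Z)))
Mul(x, Function('v')(P)) = Mul(-1, Add(2, Mul(11, -20))) = Mul(-1, Add(2, -220)) = Mul(-1, -218) = 218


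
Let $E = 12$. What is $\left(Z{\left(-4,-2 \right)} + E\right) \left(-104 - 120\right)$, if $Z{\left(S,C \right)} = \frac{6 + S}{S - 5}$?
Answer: $- \frac{23744}{9} \approx -2638.2$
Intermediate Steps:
$Z{\left(S,C \right)} = \frac{6 + S}{-5 + S}$
$\left(Z{\left(-4,-2 \right)} + E\right) \left(-104 - 120\right) = \left(\frac{6 - 4}{-5 - 4} + 12\right) \left(-104 - 120\right) = \left(\frac{1}{-9} \cdot 2 + 12\right) \left(-224\right) = \left(\left(- \frac{1}{9}\right) 2 + 12\right) \left(-224\right) = \left(- \frac{2}{9} + 12\right) \left(-224\right) = \frac{106}{9} \left(-224\right) = - \frac{23744}{9}$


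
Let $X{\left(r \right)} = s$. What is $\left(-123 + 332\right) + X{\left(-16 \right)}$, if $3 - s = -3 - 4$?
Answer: $219$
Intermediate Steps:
$s = 10$ ($s = 3 - \left(-3 - 4\right) = 3 - -7 = 3 + 7 = 10$)
$X{\left(r \right)} = 10$
$\left(-123 + 332\right) + X{\left(-16 \right)} = \left(-123 + 332\right) + 10 = 209 + 10 = 219$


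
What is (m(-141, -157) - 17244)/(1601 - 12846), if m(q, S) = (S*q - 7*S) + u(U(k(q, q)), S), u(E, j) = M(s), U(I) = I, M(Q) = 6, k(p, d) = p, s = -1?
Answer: -5998/11245 ≈ -0.53339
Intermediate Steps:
u(E, j) = 6
m(q, S) = 6 - 7*S + S*q (m(q, S) = (S*q - 7*S) + 6 = (-7*S + S*q) + 6 = 6 - 7*S + S*q)
(m(-141, -157) - 17244)/(1601 - 12846) = ((6 - 7*(-157) - 157*(-141)) - 17244)/(1601 - 12846) = ((6 + 1099 + 22137) - 17244)/(-11245) = (23242 - 17244)*(-1/11245) = 5998*(-1/11245) = -5998/11245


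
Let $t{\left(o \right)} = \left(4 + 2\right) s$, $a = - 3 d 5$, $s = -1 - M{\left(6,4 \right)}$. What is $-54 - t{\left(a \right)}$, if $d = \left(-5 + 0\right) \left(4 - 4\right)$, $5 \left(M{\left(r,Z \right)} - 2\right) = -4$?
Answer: $- \frac{204}{5} \approx -40.8$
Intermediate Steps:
$M{\left(r,Z \right)} = \frac{6}{5}$ ($M{\left(r,Z \right)} = 2 + \frac{1}{5} \left(-4\right) = 2 - \frac{4}{5} = \frac{6}{5}$)
$d = 0$ ($d = \left(-5\right) 0 = 0$)
$s = - \frac{11}{5}$ ($s = -1 - \frac{6}{5} = - \frac{11}{5} \approx -2.2$)
$a = 0$ ($a = \left(-3\right) 0 \cdot 5 = 0 \cdot 5 = 0$)
$t{\left(o \right)} = - \frac{66}{5}$ ($t{\left(o \right)} = \left(4 + 2\right) \left(- \frac{11}{5}\right) = 6 \left(- \frac{11}{5}\right) = - \frac{66}{5}$)
$-54 - t{\left(a \right)} = -54 - - \frac{66}{5} = -54 + \frac{66}{5} = - \frac{204}{5}$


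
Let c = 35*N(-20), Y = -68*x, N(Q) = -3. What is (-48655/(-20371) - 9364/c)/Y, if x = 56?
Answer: -195862819/8145140640 ≈ -0.024047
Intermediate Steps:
Y = -3808 (Y = -68*56 = -3808)
c = -105 (c = 35*(-3) = -105)
(-48655/(-20371) - 9364/c)/Y = (-48655/(-20371) - 9364/(-105))/(-3808) = (-48655*(-1/20371) - 9364*(-1/105))*(-1/3808) = (48655/20371 + 9364/105)*(-1/3808) = (195862819/2138955)*(-1/3808) = -195862819/8145140640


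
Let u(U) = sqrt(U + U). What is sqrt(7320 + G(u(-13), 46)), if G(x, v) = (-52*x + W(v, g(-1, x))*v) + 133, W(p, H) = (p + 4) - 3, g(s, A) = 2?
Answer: sqrt(9615 - 52*I*sqrt(26)) ≈ 98.065 - 1.352*I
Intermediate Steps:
W(p, H) = 1 + p (W(p, H) = (4 + p) - 3 = 1 + p)
u(U) = sqrt(2)*sqrt(U) (u(U) = sqrt(2*U) = sqrt(2)*sqrt(U))
G(x, v) = 133 - 52*x + v*(1 + v) (G(x, v) = (-52*x + (1 + v)*v) + 133 = (-52*x + v*(1 + v)) + 133 = 133 - 52*x + v*(1 + v))
sqrt(7320 + G(u(-13), 46)) = sqrt(7320 + (133 - 52*sqrt(2)*sqrt(-13) + 46*(1 + 46))) = sqrt(7320 + (133 - 52*sqrt(2)*I*sqrt(13) + 46*47)) = sqrt(7320 + (133 - 52*I*sqrt(26) + 2162)) = sqrt(7320 + (2295 - 52*I*sqrt(26))) = sqrt(9615 - 52*I*sqrt(26))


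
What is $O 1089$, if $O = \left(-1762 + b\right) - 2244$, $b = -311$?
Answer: $-4701213$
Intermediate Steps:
$O = -4317$ ($O = \left(-1762 - 311\right) - 2244 = -2073 - 2244 = -4317$)
$O 1089 = \left(-4317\right) 1089 = -4701213$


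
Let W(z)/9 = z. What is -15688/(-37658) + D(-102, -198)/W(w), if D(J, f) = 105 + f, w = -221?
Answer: 5784271/12483627 ≈ 0.46335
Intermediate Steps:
W(z) = 9*z
-15688/(-37658) + D(-102, -198)/W(w) = -15688/(-37658) + (105 - 198)/((9*(-221))) = -15688*(-1/37658) - 93/(-1989) = 7844/18829 - 93*(-1/1989) = 7844/18829 + 31/663 = 5784271/12483627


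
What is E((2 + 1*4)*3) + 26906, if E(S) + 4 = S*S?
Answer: 27226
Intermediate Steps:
E(S) = -4 + S**2 (E(S) = -4 + S*S = -4 + S**2)
E((2 + 1*4)*3) + 26906 = (-4 + ((2 + 1*4)*3)**2) + 26906 = (-4 + ((2 + 4)*3)**2) + 26906 = (-4 + (6*3)**2) + 26906 = (-4 + 18**2) + 26906 = (-4 + 324) + 26906 = 320 + 26906 = 27226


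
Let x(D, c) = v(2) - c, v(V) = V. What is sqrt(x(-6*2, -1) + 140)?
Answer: sqrt(143) ≈ 11.958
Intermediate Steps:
x(D, c) = 2 - c
sqrt(x(-6*2, -1) + 140) = sqrt((2 - 1*(-1)) + 140) = sqrt((2 + 1) + 140) = sqrt(3 + 140) = sqrt(143)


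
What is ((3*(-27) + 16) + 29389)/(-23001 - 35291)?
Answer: -7331/14573 ≈ -0.50305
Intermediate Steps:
((3*(-27) + 16) + 29389)/(-23001 - 35291) = ((-81 + 16) + 29389)/(-58292) = (-65 + 29389)*(-1/58292) = 29324*(-1/58292) = -7331/14573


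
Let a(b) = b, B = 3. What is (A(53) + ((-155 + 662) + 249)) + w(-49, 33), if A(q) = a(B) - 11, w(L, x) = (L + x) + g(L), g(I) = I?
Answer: 683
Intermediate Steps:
w(L, x) = x + 2*L (w(L, x) = (L + x) + L = x + 2*L)
A(q) = -8 (A(q) = 3 - 11 = -8)
(A(53) + ((-155 + 662) + 249)) + w(-49, 33) = (-8 + ((-155 + 662) + 249)) + (33 + 2*(-49)) = (-8 + (507 + 249)) + (33 - 98) = (-8 + 756) - 65 = 748 - 65 = 683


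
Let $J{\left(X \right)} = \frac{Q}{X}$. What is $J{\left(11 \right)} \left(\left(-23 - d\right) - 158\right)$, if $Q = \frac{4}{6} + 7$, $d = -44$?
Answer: $- \frac{3151}{33} \approx -95.485$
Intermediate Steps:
$Q = \frac{23}{3}$ ($Q = 4 \cdot \frac{1}{6} + 7 = \frac{2}{3} + 7 = \frac{23}{3} \approx 7.6667$)
$J{\left(X \right)} = \frac{23}{3 X}$
$J{\left(11 \right)} \left(\left(-23 - d\right) - 158\right) = \frac{23}{3 \cdot 11} \left(\left(-23 - -44\right) - 158\right) = \frac{23}{3} \cdot \frac{1}{11} \left(\left(-23 + 44\right) - 158\right) = \frac{23 \left(21 - 158\right)}{33} = \frac{23}{33} \left(-137\right) = - \frac{3151}{33}$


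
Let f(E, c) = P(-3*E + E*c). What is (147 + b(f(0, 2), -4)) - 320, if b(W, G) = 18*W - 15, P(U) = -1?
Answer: -206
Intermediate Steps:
f(E, c) = -1
b(W, G) = -15 + 18*W
(147 + b(f(0, 2), -4)) - 320 = (147 + (-15 + 18*(-1))) - 320 = (147 + (-15 - 18)) - 320 = (147 - 33) - 320 = 114 - 320 = -206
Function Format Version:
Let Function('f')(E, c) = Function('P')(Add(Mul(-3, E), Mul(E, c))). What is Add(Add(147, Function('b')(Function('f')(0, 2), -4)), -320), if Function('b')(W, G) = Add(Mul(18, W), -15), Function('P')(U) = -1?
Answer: -206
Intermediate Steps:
Function('f')(E, c) = -1
Function('b')(W, G) = Add(-15, Mul(18, W))
Add(Add(147, Function('b')(Function('f')(0, 2), -4)), -320) = Add(Add(147, Add(-15, Mul(18, -1))), -320) = Add(Add(147, Add(-15, -18)), -320) = Add(Add(147, -33), -320) = Add(114, -320) = -206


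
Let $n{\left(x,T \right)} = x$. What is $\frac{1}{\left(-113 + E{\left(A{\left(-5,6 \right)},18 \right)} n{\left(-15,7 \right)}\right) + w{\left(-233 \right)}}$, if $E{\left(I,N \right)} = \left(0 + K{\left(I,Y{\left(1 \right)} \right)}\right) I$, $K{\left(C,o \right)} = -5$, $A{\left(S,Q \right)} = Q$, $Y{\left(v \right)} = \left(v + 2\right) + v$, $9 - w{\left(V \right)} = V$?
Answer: $\frac{1}{579} \approx 0.0017271$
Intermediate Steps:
$w{\left(V \right)} = 9 - V$
$Y{\left(v \right)} = 2 + 2 v$ ($Y{\left(v \right)} = \left(2 + v\right) + v = 2 + 2 v$)
$E{\left(I,N \right)} = - 5 I$ ($E{\left(I,N \right)} = \left(0 - 5\right) I = - 5 I$)
$\frac{1}{\left(-113 + E{\left(A{\left(-5,6 \right)},18 \right)} n{\left(-15,7 \right)}\right) + w{\left(-233 \right)}} = \frac{1}{\left(-113 + \left(-5\right) 6 \left(-15\right)\right) + \left(9 - -233\right)} = \frac{1}{\left(-113 - -450\right) + \left(9 + 233\right)} = \frac{1}{\left(-113 + 450\right) + 242} = \frac{1}{337 + 242} = \frac{1}{579}$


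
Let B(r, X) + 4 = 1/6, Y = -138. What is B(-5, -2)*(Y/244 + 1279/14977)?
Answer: 20179625/10963164 ≈ 1.8407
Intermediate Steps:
B(r, X) = -23/6 (B(r, X) = -4 + 1/6 = -23/6)
B(-5, -2)*(Y/244 + 1279/14977) = -23*(-138/244 + 1279/14977)/6 = -23*(-138*1/244 + 1279*(1/14977))/6 = -23*(-69/122 + 1279/14977)/6 = -23/6*(-877375/1827194) = 20179625/10963164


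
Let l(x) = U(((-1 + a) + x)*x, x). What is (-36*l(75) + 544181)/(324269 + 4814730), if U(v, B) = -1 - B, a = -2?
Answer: 546917/5138999 ≈ 0.10642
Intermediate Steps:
l(x) = -1 - x
(-36*l(75) + 544181)/(324269 + 4814730) = (-36*(-1 - 1*75) + 544181)/(324269 + 4814730) = (-36*(-1 - 75) + 544181)/5138999 = (-36*(-76) + 544181)*(1/5138999) = (2736 + 544181)*(1/5138999) = 546917*(1/5138999) = 546917/5138999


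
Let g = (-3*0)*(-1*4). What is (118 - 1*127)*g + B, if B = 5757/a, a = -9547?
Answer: -5757/9547 ≈ -0.60302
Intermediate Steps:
B = -5757/9547 (B = 5757/(-9547) = 5757*(-1/9547) = -5757/9547 ≈ -0.60302)
g = 0 (g = 0*(-4) = 0)
(118 - 1*127)*g + B = (118 - 1*127)*0 - 5757/9547 = (118 - 127)*0 - 5757/9547 = -9*0 - 5757/9547 = 0 - 5757/9547 = -5757/9547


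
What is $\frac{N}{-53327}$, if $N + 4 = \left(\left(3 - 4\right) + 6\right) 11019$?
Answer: $- \frac{55091}{53327} \approx -1.0331$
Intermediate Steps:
$N = 55091$ ($N = -4 + \left(\left(3 - 4\right) + 6\right) 11019 = -4 + \left(-1 + 6\right) 11019 = -4 + 5 \cdot 11019 = -4 + 55095 = 55091$)
$\frac{N}{-53327} = \frac{55091}{-53327} = 55091 \left(- \frac{1}{53327}\right) = - \frac{55091}{53327}$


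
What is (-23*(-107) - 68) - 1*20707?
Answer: -18314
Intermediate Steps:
(-23*(-107) - 68) - 1*20707 = (2461 - 68) - 20707 = 2393 - 20707 = -18314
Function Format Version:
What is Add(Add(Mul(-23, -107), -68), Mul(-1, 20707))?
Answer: -18314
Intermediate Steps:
Add(Add(Mul(-23, -107), -68), Mul(-1, 20707)) = Add(Add(2461, -68), -20707) = Add(2393, -20707) = -18314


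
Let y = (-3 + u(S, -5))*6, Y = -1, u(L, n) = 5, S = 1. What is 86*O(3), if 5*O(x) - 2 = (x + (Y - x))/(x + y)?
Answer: 2494/75 ≈ 33.253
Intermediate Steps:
y = 12 (y = (-3 + 5)*6 = 2*6 = 12)
O(x) = 2/5 - 1/(5*(12 + x)) (O(x) = 2/5 + ((x + (-1 - x))/(x + 12))/5 = 2/5 + (-1/(12 + x))/5 = 2/5 - 1/(5*(12 + x)))
86*O(3) = 86*((23 + 2*3)/(5*(12 + 3))) = 86*((1/5)*(23 + 6)/15) = 86*((1/5)*(1/15)*29) = 86*(29/75) = 2494/75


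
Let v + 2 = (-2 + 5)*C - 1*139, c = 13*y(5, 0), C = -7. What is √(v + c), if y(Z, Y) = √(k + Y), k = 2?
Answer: √(-162 + 13*√2) ≈ 11.984*I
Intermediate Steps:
y(Z, Y) = √(2 + Y)
c = 13*√2 (c = 13*√(2 + 0) = 13*√2 ≈ 18.385)
v = -162 (v = -2 + ((-2 + 5)*(-7) - 1*139) = -2 + (3*(-7) - 139) = -2 + (-21 - 139) = -2 - 160 = -162)
√(v + c) = √(-162 + 13*√2)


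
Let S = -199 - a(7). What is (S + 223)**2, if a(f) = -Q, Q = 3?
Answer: 729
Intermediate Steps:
a(f) = -3 (a(f) = -1*3 = -3)
S = -196 (S = -199 - 1*(-3) = -199 + 3 = -196)
(S + 223)**2 = (-196 + 223)**2 = 27**2 = 729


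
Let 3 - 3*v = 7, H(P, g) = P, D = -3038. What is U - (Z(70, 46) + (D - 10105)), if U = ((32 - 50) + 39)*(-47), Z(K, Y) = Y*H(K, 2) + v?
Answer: 26812/3 ≈ 8937.3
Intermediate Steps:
v = -4/3 (v = 1 - 1/3*7 = 1 - 7/3 = -4/3 ≈ -1.3333)
Z(K, Y) = -4/3 + K*Y (Z(K, Y) = Y*K - 4/3 = K*Y - 4/3 = -4/3 + K*Y)
U = -987 (U = (-18 + 39)*(-47) = 21*(-47) = -987)
U - (Z(70, 46) + (D - 10105)) = -987 - ((-4/3 + 70*46) + (-3038 - 10105)) = -987 - ((-4/3 + 3220) - 13143) = -987 - (9656/3 - 13143) = -987 - 1*(-29773/3) = -987 + 29773/3 = 26812/3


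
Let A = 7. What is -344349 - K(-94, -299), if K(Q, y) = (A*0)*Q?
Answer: -344349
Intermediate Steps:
K(Q, y) = 0 (K(Q, y) = (7*0)*Q = 0*Q = 0)
-344349 - K(-94, -299) = -344349 - 1*0 = -344349 + 0 = -344349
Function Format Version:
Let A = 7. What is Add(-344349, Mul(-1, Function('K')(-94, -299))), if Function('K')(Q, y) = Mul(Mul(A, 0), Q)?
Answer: -344349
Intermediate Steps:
Function('K')(Q, y) = 0 (Function('K')(Q, y) = Mul(Mul(7, 0), Q) = Mul(0, Q) = 0)
Add(-344349, Mul(-1, Function('K')(-94, -299))) = Add(-344349, Mul(-1, 0)) = Add(-344349, 0) = -344349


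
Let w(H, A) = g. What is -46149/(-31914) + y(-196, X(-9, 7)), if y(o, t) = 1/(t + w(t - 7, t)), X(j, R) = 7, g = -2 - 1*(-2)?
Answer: 118319/74466 ≈ 1.5889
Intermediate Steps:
g = 0 (g = -2 + 2 = 0)
w(H, A) = 0
y(o, t) = 1/t (y(o, t) = 1/(t + 0) = 1/t)
-46149/(-31914) + y(-196, X(-9, 7)) = -46149/(-31914) + 1/7 = -46149*(-1/31914) + ⅐ = 15383/10638 + ⅐ = 118319/74466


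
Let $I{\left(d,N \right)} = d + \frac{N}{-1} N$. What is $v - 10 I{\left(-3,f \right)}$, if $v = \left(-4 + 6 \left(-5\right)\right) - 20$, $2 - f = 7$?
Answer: $226$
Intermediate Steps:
$f = -5$ ($f = 2 - 7 = -5$)
$I{\left(d,N \right)} = d - N^{2}$ ($I{\left(d,N \right)} = d + N \left(-1\right) N = d + - N N = d - N^{2}$)
$v = -54$ ($v = \left(-4 - 30\right) - 20 = -34 - 20 = -54$)
$v - 10 I{\left(-3,f \right)} = -54 - 10 \left(-3 - \left(-5\right)^{2}\right) = -54 - 10 \left(-3 - 25\right) = -54 - -280 = -54 + 280 = 226$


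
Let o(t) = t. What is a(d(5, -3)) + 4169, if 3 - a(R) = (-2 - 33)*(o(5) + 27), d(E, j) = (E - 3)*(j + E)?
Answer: 5292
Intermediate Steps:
d(E, j) = (-3 + E)*(E + j)
a(R) = 1123 (a(R) = 3 - (-2 - 33)*(5 + 27) = 3 - (-35)*32 = 3 - 1*(-1120) = 3 + 1120 = 1123)
a(d(5, -3)) + 4169 = 1123 + 4169 = 5292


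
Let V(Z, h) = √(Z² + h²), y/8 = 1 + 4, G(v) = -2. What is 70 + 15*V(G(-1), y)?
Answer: 70 + 30*√401 ≈ 670.75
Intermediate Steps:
y = 40 (y = 8*(1 + 4) = 8*5 = 40)
70 + 15*V(G(-1), y) = 70 + 15*√((-2)² + 40²) = 70 + 15*√(4 + 1600) = 70 + 15*√1604 = 70 + 15*(2*√401) = 70 + 30*√401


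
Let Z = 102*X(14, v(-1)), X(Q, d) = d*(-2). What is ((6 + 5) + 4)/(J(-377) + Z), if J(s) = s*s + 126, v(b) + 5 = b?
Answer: 15/143479 ≈ 0.00010454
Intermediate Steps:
v(b) = -5 + b
X(Q, d) = -2*d
Z = 1224 (Z = 102*(-2*(-5 - 1)) = 102*(-2*(-6)) = 102*12 = 1224)
J(s) = 126 + s**2 (J(s) = s**2 + 126 = 126 + s**2)
((6 + 5) + 4)/(J(-377) + Z) = ((6 + 5) + 4)/((126 + (-377)**2) + 1224) = (11 + 4)/((126 + 142129) + 1224) = 15/(142255 + 1224) = 15/143479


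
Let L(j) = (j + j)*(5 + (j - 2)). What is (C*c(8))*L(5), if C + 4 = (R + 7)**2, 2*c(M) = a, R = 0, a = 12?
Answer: 21600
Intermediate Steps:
L(j) = 2*j*(3 + j) (L(j) = (2*j)*(5 + (-2 + j)) = (2*j)*(3 + j) = 2*j*(3 + j))
c(M) = 6 (c(M) = (1/2)*12 = 6)
C = 45 (C = -4 + (0 + 7)**2 = -4 + 7**2 = -4 + 49 = 45)
(C*c(8))*L(5) = (45*6)*(2*5*(3 + 5)) = 270*(2*5*8) = 270*80 = 21600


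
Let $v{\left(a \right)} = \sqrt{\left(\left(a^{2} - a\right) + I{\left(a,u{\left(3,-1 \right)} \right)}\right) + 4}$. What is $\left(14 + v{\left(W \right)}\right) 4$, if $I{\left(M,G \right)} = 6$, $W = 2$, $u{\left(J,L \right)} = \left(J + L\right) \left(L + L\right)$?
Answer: $56 + 8 \sqrt{3} \approx 69.856$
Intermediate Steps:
$u{\left(J,L \right)} = 2 L \left(J + L\right)$ ($u{\left(J,L \right)} = \left(J + L\right) 2 L = 2 L \left(J + L\right)$)
$v{\left(a \right)} = \sqrt{10 + a^{2} - a}$ ($v{\left(a \right)} = \sqrt{\left(\left(a^{2} - a\right) + 6\right) + 4} = \sqrt{\left(6 + a^{2} - a\right) + 4} = \sqrt{10 + a^{2} - a}$)
$\left(14 + v{\left(W \right)}\right) 4 = \left(14 + \sqrt{10 + 2^{2} - 2}\right) 4 = \left(14 + \sqrt{10 + 4 - 2}\right) 4 = \left(14 + \sqrt{12}\right) 4 = \left(14 + 2 \sqrt{3}\right) 4 = 56 + 8 \sqrt{3}$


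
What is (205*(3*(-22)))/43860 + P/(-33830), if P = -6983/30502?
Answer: -13687319721/44370954380 ≈ -0.30847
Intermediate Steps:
P = -6983/30502 (P = -6983*1/30502 = -6983/30502 ≈ -0.22894)
(205*(3*(-22)))/43860 + P/(-33830) = (205*(3*(-22)))/43860 - 6983/30502/(-33830) = (205*(-66))*(1/43860) - 6983/30502*(-1/33830) = -13530*1/43860 + 6983/1031882660 = -451/1462 + 6983/1031882660 = -13687319721/44370954380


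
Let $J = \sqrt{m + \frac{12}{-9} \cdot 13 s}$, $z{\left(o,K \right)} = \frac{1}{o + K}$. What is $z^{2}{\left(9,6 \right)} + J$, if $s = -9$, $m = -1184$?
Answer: $\frac{1}{225} + 2 i \sqrt{257} \approx 0.0044444 + 32.062 i$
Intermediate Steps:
$z{\left(o,K \right)} = \frac{1}{K + o}$
$J = 2 i \sqrt{257}$ ($J = \sqrt{-1184 + \frac{12}{-9} \cdot 13 \left(-9\right)} = \sqrt{-1184 + 12 \left(- \frac{1}{9}\right) 13 \left(-9\right)} = \sqrt{-1184 + \left(- \frac{4}{3}\right) 13 \left(-9\right)} = \sqrt{-1184 - -156} = \sqrt{-1184 + 156} = \sqrt{-1028} = 2 i \sqrt{257} \approx 32.062 i$)
$z^{2}{\left(9,6 \right)} + J = \left(\frac{1}{6 + 9}\right)^{2} + 2 i \sqrt{257} = \left(\frac{1}{15}\right)^{2} + 2 i \sqrt{257} = \frac{1}{225} + 2 i \sqrt{257}$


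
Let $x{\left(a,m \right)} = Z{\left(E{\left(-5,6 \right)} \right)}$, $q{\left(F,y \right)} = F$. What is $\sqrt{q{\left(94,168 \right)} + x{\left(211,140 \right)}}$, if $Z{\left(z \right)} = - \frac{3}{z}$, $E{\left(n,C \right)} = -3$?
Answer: $\sqrt{95} \approx 9.7468$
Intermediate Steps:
$x{\left(a,m \right)} = 1$ ($x{\left(a,m \right)} = - \frac{3}{-3} = \left(-3\right) \left(- \frac{1}{3}\right) = 1$)
$\sqrt{q{\left(94,168 \right)} + x{\left(211,140 \right)}} = \sqrt{94 + 1} = \sqrt{95}$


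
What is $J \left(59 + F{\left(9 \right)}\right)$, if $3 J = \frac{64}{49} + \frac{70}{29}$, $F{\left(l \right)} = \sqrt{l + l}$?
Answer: $\frac{103958}{1421} + \frac{5286 \sqrt{2}}{1421} \approx 78.419$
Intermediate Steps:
$F{\left(l \right)} = \sqrt{2} \sqrt{l}$ ($F{\left(l \right)} = \sqrt{2 l} = \sqrt{2} \sqrt{l}$)
$J = \frac{1762}{1421}$ ($J = \frac{\frac{64}{49} + \frac{70}{29}}{3} = \frac{1}{3} \cdot \frac{5286}{1421} = \frac{1762}{1421} \approx 1.24$)
$J \left(59 + F{\left(9 \right)}\right) = \frac{1762 \left(59 + \sqrt{2} \sqrt{9}\right)}{1421} = \frac{1762 \left(59 + \sqrt{2} \cdot 3\right)}{1421} = \frac{1762 \left(59 + 3 \sqrt{2}\right)}{1421} = \frac{103958}{1421} + \frac{5286 \sqrt{2}}{1421}$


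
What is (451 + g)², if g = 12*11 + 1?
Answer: 341056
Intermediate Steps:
g = 133 (g = 132 + 1 = 133)
(451 + g)² = (451 + 133)² = 584² = 341056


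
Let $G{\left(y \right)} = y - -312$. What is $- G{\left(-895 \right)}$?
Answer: $583$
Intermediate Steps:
$G{\left(y \right)} = 312 + y$ ($G{\left(y \right)} = y + 312 = 312 + y$)
$- G{\left(-895 \right)} = - (312 - 895) = \left(-1\right) \left(-583\right) = 583$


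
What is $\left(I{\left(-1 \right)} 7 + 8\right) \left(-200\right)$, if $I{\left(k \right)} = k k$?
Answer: $-3000$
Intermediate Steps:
$I{\left(k \right)} = k^{2}$
$\left(I{\left(-1 \right)} 7 + 8\right) \left(-200\right) = \left(\left(-1\right)^{2} \cdot 7 + 8\right) \left(-200\right) = \left(1 \cdot 7 + 8\right) \left(-200\right) = \left(7 + 8\right) \left(-200\right) = 15 \left(-200\right) = -3000$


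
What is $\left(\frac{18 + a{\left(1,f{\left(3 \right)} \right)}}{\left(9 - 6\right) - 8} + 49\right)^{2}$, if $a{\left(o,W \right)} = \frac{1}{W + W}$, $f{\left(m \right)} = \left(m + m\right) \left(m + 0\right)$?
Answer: $\frac{66765241}{32400} \approx 2060.7$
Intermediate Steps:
$f{\left(m \right)} = 2 m^{2}$ ($f{\left(m \right)} = 2 m m = 2 m^{2}$)
$a{\left(o,W \right)} = \frac{1}{2 W}$
$\left(\frac{18 + a{\left(1,f{\left(3 \right)} \right)}}{\left(9 - 6\right) - 8} + 49\right)^{2} = \left(\frac{18 + \frac{1}{2 \cdot 2 \cdot 3^{2}}}{\left(9 - 6\right) - 8} + 49\right)^{2} = \left(\frac{18 + \frac{1}{2 \cdot 2 \cdot 9}}{3 - 8} + 49\right)^{2} = \left(\frac{18 + \frac{1}{2 \cdot 18}}{-5} + 49\right)^{2} = \left(\left(18 + \frac{1}{2} \cdot \frac{1}{18}\right) \left(- \frac{1}{5}\right) + 49\right)^{2} = \left(\left(18 + \frac{1}{36}\right) \left(- \frac{1}{5}\right) + 49\right)^{2} = \left(\frac{649}{36} \left(- \frac{1}{5}\right) + 49\right)^{2} = \left(- \frac{649}{180} + 49\right)^{2} = \left(\frac{8171}{180}\right)^{2} = \frac{66765241}{32400}$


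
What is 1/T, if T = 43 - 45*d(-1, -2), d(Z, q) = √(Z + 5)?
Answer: -1/47 ≈ -0.021277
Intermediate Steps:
d(Z, q) = √(5 + Z)
T = -47 (T = 43 - 45*√(5 - 1) = 43 - 45*√4 = 43 - 45*2 = 43 - 90 = -47)
1/T = 1/(-47) = -1/47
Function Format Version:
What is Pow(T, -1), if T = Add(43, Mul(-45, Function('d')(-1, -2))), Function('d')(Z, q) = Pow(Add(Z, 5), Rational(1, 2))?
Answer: Rational(-1, 47) ≈ -0.021277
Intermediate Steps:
Function('d')(Z, q) = Pow(Add(5, Z), Rational(1, 2))
T = -47 (T = Add(43, Mul(-45, Pow(Add(5, -1), Rational(1, 2)))) = Add(43, Mul(-45, Pow(4, Rational(1, 2)))) = Add(43, Mul(-45, 2)) = Add(43, -90) = -47)
Pow(T, -1) = Pow(-47, -1) = Rational(-1, 47)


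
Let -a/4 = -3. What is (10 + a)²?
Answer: 484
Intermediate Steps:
a = 12 (a = -4*(-3) = 12)
(10 + a)² = (10 + 12)² = 22² = 484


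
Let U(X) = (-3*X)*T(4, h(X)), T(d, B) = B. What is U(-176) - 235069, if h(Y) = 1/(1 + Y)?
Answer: -41137603/175 ≈ -2.3507e+5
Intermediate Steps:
U(X) = -3*X/(1 + X) (U(X) = (-3*X)/(1 + X) = -3*X/(1 + X))
U(-176) - 235069 = -3*(-176)/(1 - 176) - 235069 = -3*(-176)/(-175) - 235069 = -3*(-176)*(-1/175) - 235069 = -528/175 - 235069 = -41137603/175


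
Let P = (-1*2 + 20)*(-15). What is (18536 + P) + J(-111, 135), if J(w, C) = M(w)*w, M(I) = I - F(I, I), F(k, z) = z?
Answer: 18266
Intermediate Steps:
M(I) = 0 (M(I) = I - I = 0)
J(w, C) = 0 (J(w, C) = 0*w = 0)
P = -270 (P = (-2 + 20)*(-15) = 18*(-15) = -270)
(18536 + P) + J(-111, 135) = (18536 - 270) + 0 = 18266 + 0 = 18266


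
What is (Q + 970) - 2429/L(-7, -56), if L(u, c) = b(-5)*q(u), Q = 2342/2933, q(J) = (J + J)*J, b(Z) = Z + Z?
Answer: 57092433/58660 ≈ 973.28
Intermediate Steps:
b(Z) = 2*Z
q(J) = 2*J² (q(J) = (2*J)*J = 2*J²)
Q = 2342/2933 (Q = 2342*(1/2933) = 2342/2933 ≈ 0.79850)
L(u, c) = -20*u² (L(u, c) = (2*(-5))*(2*u²) = -20*u²)
(Q + 970) - 2429/L(-7, -56) = (2342/2933 + 970) - 2429/((-20*(-7)²)) = 2847352/2933 - 2429/((-20*49)) = 2847352/2933 - 2429/(-980) = 2847352/2933 - 2429*(-1/980) = 2847352/2933 + 347/140 = 57092433/58660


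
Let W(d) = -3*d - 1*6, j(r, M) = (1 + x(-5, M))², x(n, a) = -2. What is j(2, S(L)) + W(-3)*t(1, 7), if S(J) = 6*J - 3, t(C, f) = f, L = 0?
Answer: 22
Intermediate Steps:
S(J) = -3 + 6*J
j(r, M) = 1 (j(r, M) = (1 - 2)² = (-1)² = 1)
W(d) = -6 - 3*d (W(d) = -3*d - 6 = -6 - 3*d)
j(2, S(L)) + W(-3)*t(1, 7) = 1 + (-6 - 3*(-3))*7 = 1 + (-6 + 9)*7 = 1 + 3*7 = 1 + 21 = 22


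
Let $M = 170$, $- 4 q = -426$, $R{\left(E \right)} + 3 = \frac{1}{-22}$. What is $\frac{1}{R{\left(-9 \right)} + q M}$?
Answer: $\frac{22}{398243} \approx 5.5243 \cdot 10^{-5}$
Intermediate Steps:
$R{\left(E \right)} = - \frac{67}{22}$ ($R{\left(E \right)} = -3 + \frac{1}{-22} = -3 - \frac{1}{22} = - \frac{67}{22}$)
$q = \frac{213}{2}$ ($q = \left(- \frac{1}{4}\right) \left(-426\right) = \frac{213}{2} \approx 106.5$)
$\frac{1}{R{\left(-9 \right)} + q M} = \frac{1}{- \frac{67}{22} + \frac{213}{2} \cdot 170} = \frac{1}{- \frac{67}{22} + 18105} = \frac{1}{\frac{398243}{22}} = \frac{22}{398243}$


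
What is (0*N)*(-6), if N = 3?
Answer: 0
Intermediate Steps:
(0*N)*(-6) = (0*3)*(-6) = 0*(-6) = 0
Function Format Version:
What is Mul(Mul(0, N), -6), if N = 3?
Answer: 0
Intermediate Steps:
Mul(Mul(0, N), -6) = Mul(Mul(0, 3), -6) = Mul(0, -6) = 0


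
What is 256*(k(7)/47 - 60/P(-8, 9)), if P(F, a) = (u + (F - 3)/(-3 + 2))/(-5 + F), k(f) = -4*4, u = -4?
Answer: 9356288/329 ≈ 28439.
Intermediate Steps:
k(f) = -16
P(F, a) = (-1 - F)/(-5 + F) (P(F, a) = (-4 + (F - 3)/(-3 + 2))/(-5 + F) = (-4 + (-3 + F)/(-1))/(-5 + F) = (-4 + (-3 + F)*(-1))/(-5 + F) = (-4 + (3 - F))/(-5 + F) = (-1 - F)/(-5 + F))
256*(k(7)/47 - 60/P(-8, 9)) = 256*(-16/47 - 60*(-5 - 8)/(-1 - 1*(-8))) = 256*(-16*1/47 - 60*(-13/(-1 + 8))) = 256*(-16/47 - 60/((-1/13*7))) = 256*(-16/47 - 60/(-7/13)) = 256*(-16/47 - 60*(-13/7)) = 256*(-16/47 + 780/7) = 256*(36548/329) = 9356288/329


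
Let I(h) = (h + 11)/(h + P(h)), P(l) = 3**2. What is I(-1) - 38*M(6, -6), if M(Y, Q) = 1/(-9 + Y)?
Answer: 167/12 ≈ 13.917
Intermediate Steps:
P(l) = 9
I(h) = (11 + h)/(9 + h) (I(h) = (h + 11)/(h + 9) = (11 + h)/(9 + h))
I(-1) - 38*M(6, -6) = (11 - 1)/(9 - 1) - 38/(-9 + 6) = 10/8 - 38/(-3) = (1/8)*10 - 38*(-1/3) = 5/4 + 38/3 = 167/12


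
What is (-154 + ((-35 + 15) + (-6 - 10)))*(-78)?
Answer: 14820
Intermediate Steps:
(-154 + ((-35 + 15) + (-6 - 10)))*(-78) = (-154 + (-20 - 16))*(-78) = (-154 - 36)*(-78) = -190*(-78) = 14820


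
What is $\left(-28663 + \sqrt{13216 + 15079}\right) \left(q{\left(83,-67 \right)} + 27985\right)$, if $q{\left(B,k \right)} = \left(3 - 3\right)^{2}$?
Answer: $-802134055 + 27985 \sqrt{28295} \approx -7.9743 \cdot 10^{8}$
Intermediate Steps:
$q{\left(B,k \right)} = 0$ ($q{\left(B,k \right)} = 0^{2} = 0$)
$\left(-28663 + \sqrt{13216 + 15079}\right) \left(q{\left(83,-67 \right)} + 27985\right) = \left(-28663 + \sqrt{13216 + 15079}\right) \left(0 + 27985\right) = \left(-28663 + \sqrt{28295}\right) 27985 = -802134055 + 27985 \sqrt{28295}$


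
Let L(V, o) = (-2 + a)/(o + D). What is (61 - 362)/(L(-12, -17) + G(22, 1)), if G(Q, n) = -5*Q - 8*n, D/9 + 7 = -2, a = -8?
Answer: 14749/5777 ≈ 2.5531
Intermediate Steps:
D = -81 (D = -63 + 9*(-2) = -63 - 18 = -81)
L(V, o) = -10/(-81 + o) (L(V, o) = (-2 - 8)/(o - 81) = -10/(-81 + o))
G(Q, n) = -8*n - 5*Q
(61 - 362)/(L(-12, -17) + G(22, 1)) = (61 - 362)/(-10/(-81 - 17) + (-8*1 - 5*22)) = -301/(-10/(-98) + (-8 - 110)) = -301/(-10*(-1/98) - 118) = -301/(5/49 - 118) = -301/(-5777/49) = -301*(-49/5777) = 14749/5777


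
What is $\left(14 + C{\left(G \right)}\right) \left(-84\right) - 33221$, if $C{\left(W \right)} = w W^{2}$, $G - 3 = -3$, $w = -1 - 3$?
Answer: $-34397$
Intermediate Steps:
$w = -4$ ($w = -1 - 3 = -4$)
$G = 0$ ($G = 3 - 3 = 0$)
$C{\left(W \right)} = - 4 W^{2}$
$\left(14 + C{\left(G \right)}\right) \left(-84\right) - 33221 = \left(14 - 4 \cdot 0^{2}\right) \left(-84\right) - 33221 = \left(14 - 0\right) \left(-84\right) - 33221 = \left(14 + 0\right) \left(-84\right) - 33221 = 14 \left(-84\right) - 33221 = -1176 - 33221 = -34397$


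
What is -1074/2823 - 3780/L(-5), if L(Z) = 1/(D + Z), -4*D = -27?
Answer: -6225073/941 ≈ -6615.4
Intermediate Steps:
D = 27/4 (D = -1/4*(-27) = 27/4 ≈ 6.7500)
L(Z) = 1/(27/4 + Z)
-1074/2823 - 3780/L(-5) = -1074/2823 - 3780/(4/(27 + 4*(-5))) = -1074*1/2823 - 3780/(4/(27 - 20)) = -358/941 - 3780/(4/7) = -358/941 - 3780/(4*(1/7)) = -358/941 - 3780/4/7 = -358/941 - 3780*7/4 = -358/941 - 6615 = -6225073/941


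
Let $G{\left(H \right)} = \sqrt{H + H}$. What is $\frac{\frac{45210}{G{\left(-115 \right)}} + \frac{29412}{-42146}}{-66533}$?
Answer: $\frac{14706}{1402049909} + \frac{4521 i \sqrt{230}}{1530259} \approx 1.0489 \cdot 10^{-5} + 0.044806 i$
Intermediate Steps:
$G{\left(H \right)} = \sqrt{2} \sqrt{H}$ ($G{\left(H \right)} = \sqrt{2 H} = \sqrt{2} \sqrt{H}$)
$\frac{\frac{45210}{G{\left(-115 \right)}} + \frac{29412}{-42146}}{-66533} = \frac{\frac{45210}{\sqrt{2} \sqrt{-115}} + \frac{29412}{-42146}}{-66533} = \left(\frac{45210}{\sqrt{2} i \sqrt{115}} + 29412 \left(- \frac{1}{42146}\right)\right) \left(- \frac{1}{66533}\right) = \left(\frac{45210}{i \sqrt{230}} - \frac{14706}{21073}\right) \left(- \frac{1}{66533}\right) = \left(45210 \left(- \frac{i \sqrt{230}}{230}\right) - \frac{14706}{21073}\right) \left(- \frac{1}{66533}\right) = \left(- \frac{4521 i \sqrt{230}}{23} - \frac{14706}{21073}\right) \left(- \frac{1}{66533}\right) = \left(- \frac{14706}{21073} - \frac{4521 i \sqrt{230}}{23}\right) \left(- \frac{1}{66533}\right) = \frac{14706}{1402049909} + \frac{4521 i \sqrt{230}}{1530259}$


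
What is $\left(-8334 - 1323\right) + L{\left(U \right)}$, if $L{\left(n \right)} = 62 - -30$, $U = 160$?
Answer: $-9565$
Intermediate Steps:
$L{\left(n \right)} = 92$ ($L{\left(n \right)} = 62 + 30 = 92$)
$\left(-8334 - 1323\right) + L{\left(U \right)} = \left(-8334 - 1323\right) + 92 = -9657 + 92 = -9565$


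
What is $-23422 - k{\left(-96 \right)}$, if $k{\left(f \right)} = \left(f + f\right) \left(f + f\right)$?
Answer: $-60286$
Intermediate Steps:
$k{\left(f \right)} = 4 f^{2}$ ($k{\left(f \right)} = 2 f 2 f = 4 f^{2}$)
$-23422 - k{\left(-96 \right)} = -23422 - 4 \left(-96\right)^{2} = -23422 - 4 \cdot 9216 = -23422 - 36864 = -60286$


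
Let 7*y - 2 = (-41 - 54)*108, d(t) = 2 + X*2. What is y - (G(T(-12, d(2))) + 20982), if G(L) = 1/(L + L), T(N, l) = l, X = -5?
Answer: -2514105/112 ≈ -22447.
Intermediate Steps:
d(t) = -8 (d(t) = 2 - 5*2 = 2 - 10 = -8)
G(L) = 1/(2*L)
y = -10258/7 (y = 2/7 + ((-41 - 54)*108)/7 = 2/7 + (-95*108)/7 = 2/7 + (⅐)*(-10260) = 2/7 - 10260/7 = -10258/7 ≈ -1465.4)
y - (G(T(-12, d(2))) + 20982) = -10258/7 - ((½)/(-8) + 20982) = -10258/7 - ((½)*(-⅛) + 20982) = -10258/7 - (-1/16 + 20982) = -10258/7 - 1*335711/16 = -10258/7 - 335711/16 = -2514105/112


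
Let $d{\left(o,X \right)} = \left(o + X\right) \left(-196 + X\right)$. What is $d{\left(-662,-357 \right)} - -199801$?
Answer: $763308$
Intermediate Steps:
$d{\left(o,X \right)} = \left(-196 + X\right) \left(X + o\right)$ ($d{\left(o,X \right)} = \left(X + o\right) \left(-196 + X\right) = \left(-196 + X\right) \left(X + o\right)$)
$d{\left(-662,-357 \right)} - -199801 = \left(\left(-357\right)^{2} - -69972 - -129752 - -236334\right) - -199801 = \left(127449 + 69972 + 129752 + 236334\right) + 199801 = 563507 + 199801 = 763308$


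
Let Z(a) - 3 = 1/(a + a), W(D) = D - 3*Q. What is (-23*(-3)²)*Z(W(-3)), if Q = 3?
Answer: -4899/8 ≈ -612.38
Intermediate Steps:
W(D) = -9 + D (W(D) = D - 3*3 = D - 9 = -9 + D)
Z(a) = 3 + 1/(2*a) (Z(a) = 3 + 1/(a + a) = 3 + 1/(2*a))
(-23*(-3)²)*Z(W(-3)) = (-23*(-3)²)*(3 + 1/(2*(-9 - 3))) = (-23*9)*(3 + (½)/(-12)) = -207*(3 + (½)*(-1/12)) = -207*(3 - 1/24) = -207*71/24 = -4899/8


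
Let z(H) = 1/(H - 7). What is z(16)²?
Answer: 1/81 ≈ 0.012346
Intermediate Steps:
z(H) = 1/(-7 + H)
z(16)² = (1/(-7 + 16))² = (1/9)² = (⅑)² = 1/81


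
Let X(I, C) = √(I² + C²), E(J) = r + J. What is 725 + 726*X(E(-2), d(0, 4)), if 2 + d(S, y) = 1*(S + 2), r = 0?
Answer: 2177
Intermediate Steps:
d(S, y) = S (d(S, y) = -2 + 1*(S + 2) = -2 + 1*(2 + S) = -2 + (2 + S) = S)
E(J) = J (E(J) = 0 + J = J)
X(I, C) = √(C² + I²)
725 + 726*X(E(-2), d(0, 4)) = 725 + 726*√(0² + (-2)²) = 725 + 726*√(0 + 4) = 725 + 726*√4 = 725 + 726*2 = 725 + 1452 = 2177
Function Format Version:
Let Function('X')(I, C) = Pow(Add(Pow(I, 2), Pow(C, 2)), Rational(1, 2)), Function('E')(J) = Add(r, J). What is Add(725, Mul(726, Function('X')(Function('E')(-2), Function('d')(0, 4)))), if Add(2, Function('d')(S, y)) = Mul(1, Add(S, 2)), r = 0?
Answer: 2177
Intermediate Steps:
Function('d')(S, y) = S (Function('d')(S, y) = Add(-2, Mul(1, Add(S, 2))) = Add(-2, Mul(1, Add(2, S))) = Add(-2, Add(2, S)) = S)
Function('E')(J) = J (Function('E')(J) = Add(0, J) = J)
Function('X')(I, C) = Pow(Add(Pow(C, 2), Pow(I, 2)), Rational(1, 2))
Add(725, Mul(726, Function('X')(Function('E')(-2), Function('d')(0, 4)))) = Add(725, Mul(726, Pow(Add(Pow(0, 2), Pow(-2, 2)), Rational(1, 2)))) = Add(725, Mul(726, Pow(Add(0, 4), Rational(1, 2)))) = Add(725, Mul(726, Pow(4, Rational(1, 2)))) = Add(725, Mul(726, 2)) = Add(725, 1452) = 2177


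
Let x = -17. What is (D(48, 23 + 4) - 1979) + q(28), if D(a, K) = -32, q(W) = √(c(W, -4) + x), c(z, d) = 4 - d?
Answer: -2011 + 3*I ≈ -2011.0 + 3.0*I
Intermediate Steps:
q(W) = 3*I (q(W) = √((4 - 1*(-4)) - 17) = √((4 + 4) - 17) = √(8 - 17) = √(-9) = 3*I)
(D(48, 23 + 4) - 1979) + q(28) = (-32 - 1979) + 3*I = -2011 + 3*I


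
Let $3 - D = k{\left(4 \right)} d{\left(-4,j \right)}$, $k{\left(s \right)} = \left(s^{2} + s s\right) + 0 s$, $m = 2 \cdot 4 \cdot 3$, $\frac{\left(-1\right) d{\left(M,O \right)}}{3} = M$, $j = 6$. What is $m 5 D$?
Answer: $-45720$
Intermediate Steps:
$d{\left(M,O \right)} = - 3 M$
$m = 24$ ($m = 8 \cdot 3 = 24$)
$k{\left(s \right)} = 2 s^{2}$ ($k{\left(s \right)} = \left(s^{2} + s^{2}\right) + 0 = 2 s^{2} + 0 = 2 s^{2}$)
$D = -381$ ($D = 3 - 2 \cdot 4^{2} \left(\left(-3\right) \left(-4\right)\right) = 3 - 2 \cdot 16 \cdot 12 = 3 - 32 \cdot 12 = 3 - 384 = -381$)
$m 5 D = 24 \cdot 5 \left(-381\right) = 120 \left(-381\right) = -45720$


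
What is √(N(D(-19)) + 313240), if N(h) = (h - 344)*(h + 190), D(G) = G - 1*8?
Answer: √252767 ≈ 502.76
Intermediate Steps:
D(G) = -8 + G (D(G) = G - 8 = -8 + G)
N(h) = (-344 + h)*(190 + h)
√(N(D(-19)) + 313240) = √((-65360 + (-8 - 19)² - 154*(-8 - 19)) + 313240) = √((-65360 + (-27)² - 154*(-27)) + 313240) = √((-65360 + 729 + 4158) + 313240) = √(-60473 + 313240) = √252767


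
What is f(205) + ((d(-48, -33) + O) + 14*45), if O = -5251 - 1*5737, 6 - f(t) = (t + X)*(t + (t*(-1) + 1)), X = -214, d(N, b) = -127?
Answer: -10470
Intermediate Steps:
f(t) = 220 - t (f(t) = 6 - (t - 214)*(t + (t*(-1) + 1)) = 6 - (-214 + t)*(t + (-t + 1)) = 6 - (-214 + t)*(t + (1 - t)) = 6 - (-214 + t) = 6 + (214 - t) = 220 - t)
O = -10988 (O = -5251 - 5737 = -10988)
f(205) + ((d(-48, -33) + O) + 14*45) = (220 - 1*205) + ((-127 - 10988) + 14*45) = (220 - 205) + (-11115 + 630) = 15 - 10485 = -10470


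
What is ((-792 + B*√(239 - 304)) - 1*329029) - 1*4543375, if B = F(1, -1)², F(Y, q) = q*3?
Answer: -4873196 + 9*I*√65 ≈ -4.8732e+6 + 72.56*I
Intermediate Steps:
F(Y, q) = 3*q
B = 9 (B = (3*(-1))² = (-3)² = 9)
((-792 + B*√(239 - 304)) - 1*329029) - 1*4543375 = ((-792 + 9*√(239 - 304)) - 1*329029) - 1*4543375 = ((-792 + 9*√(-65)) - 329029) - 4543375 = ((-792 + 9*(I*√65)) - 329029) - 4543375 = ((-792 + 9*I*√65) - 329029) - 4543375 = (-329821 + 9*I*√65) - 4543375 = -4873196 + 9*I*√65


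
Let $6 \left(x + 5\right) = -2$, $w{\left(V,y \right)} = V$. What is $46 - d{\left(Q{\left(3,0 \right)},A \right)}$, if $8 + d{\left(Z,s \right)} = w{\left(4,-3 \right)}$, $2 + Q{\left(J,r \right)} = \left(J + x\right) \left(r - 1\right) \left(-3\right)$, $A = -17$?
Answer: $50$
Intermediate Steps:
$x = - \frac{16}{3}$ ($x = -5 + \frac{1}{6} \left(-2\right) = -5 - \frac{1}{3} = - \frac{16}{3} \approx -5.3333$)
$Q{\left(J,r \right)} = -2 - 3 \left(-1 + r\right) \left(- \frac{16}{3} + J\right)$ ($Q{\left(J,r \right)} = -2 + \left(J - \frac{16}{3}\right) \left(r - 1\right) \left(-3\right) = -2 + \left(- \frac{16}{3} + J\right) \left(-1 + r\right) \left(-3\right) = -2 + \left(-1 + r\right) \left(- \frac{16}{3} + J\right) \left(-3\right) = -2 - 3 \left(-1 + r\right) \left(- \frac{16}{3} + J\right)$)
$d{\left(Z,s \right)} = -4$ ($d{\left(Z,s \right)} = -8 + 4 = -4$)
$46 - d{\left(Q{\left(3,0 \right)},A \right)} = 46 - -4 = 46 + 4 = 50$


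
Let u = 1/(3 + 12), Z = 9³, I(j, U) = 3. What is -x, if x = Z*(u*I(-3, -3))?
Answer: -729/5 ≈ -145.80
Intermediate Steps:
Z = 729
u = 1/15 ≈ 0.066667
x = 729/5 (x = 729*((1/15)*3) = 729*(⅕) = 729/5 ≈ 145.80)
-x = -1*729/5 = -729/5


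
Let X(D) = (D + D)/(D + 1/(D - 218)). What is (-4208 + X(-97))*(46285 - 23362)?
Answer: -1473015223287/15278 ≈ -9.6414e+7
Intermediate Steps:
X(D) = 2*D/(D + 1/(-218 + D)) (X(D) = (2*D)/(D + 1/(-218 + D)) = 2*D/(D + 1/(-218 + D)))
(-4208 + X(-97))*(46285 - 23362) = (-4208 + 2*(-97)*(-218 - 97)/(1 + (-97)² - 218*(-97)))*(46285 - 23362) = (-4208 + 2*(-97)*(-315)/(1 + 9409 + 21146))*22923 = (-4208 + 2*(-97)*(-315)/30556)*22923 = (-4208 + 2*(-97)*(1/30556)*(-315))*22923 = (-4208 + 30555/15278)*22923 = -64259269/15278*22923 = -1473015223287/15278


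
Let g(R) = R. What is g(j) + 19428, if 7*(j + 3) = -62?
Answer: 135913/7 ≈ 19416.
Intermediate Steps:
j = -83/7 (j = -3 + (1/7)*(-62) = -3 - 62/7 = -83/7 ≈ -11.857)
g(j) + 19428 = -83/7 + 19428 = 135913/7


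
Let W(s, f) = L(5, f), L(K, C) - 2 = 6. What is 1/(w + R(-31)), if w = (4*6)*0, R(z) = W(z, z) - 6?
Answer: ½ ≈ 0.50000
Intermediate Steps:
L(K, C) = 8 (L(K, C) = 2 + 6 = 8)
W(s, f) = 8
R(z) = 2 (R(z) = 8 - 6 = 2)
w = 0 (w = 24*0 = 0)
1/(w + R(-31)) = 1/(0 + 2) = 1/2 = ½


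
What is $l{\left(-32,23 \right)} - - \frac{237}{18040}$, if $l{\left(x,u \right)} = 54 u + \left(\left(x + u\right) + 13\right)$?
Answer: $\frac{22478077}{18040} \approx 1246.0$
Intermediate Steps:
$l{\left(x,u \right)} = 13 + x + 55 u$ ($l{\left(x,u \right)} = 54 u + \left(\left(u + x\right) + 13\right) = 54 u + \left(13 + u + x\right) = 13 + x + 55 u$)
$l{\left(-32,23 \right)} - - \frac{237}{18040} = \left(13 - 32 + 55 \cdot 23\right) - - \frac{237}{18040} = \left(13 - 32 + 1265\right) - \left(-237\right) \frac{1}{18040} = 1246 - - \frac{237}{18040} = 1246 + \frac{237}{18040} = \frac{22478077}{18040}$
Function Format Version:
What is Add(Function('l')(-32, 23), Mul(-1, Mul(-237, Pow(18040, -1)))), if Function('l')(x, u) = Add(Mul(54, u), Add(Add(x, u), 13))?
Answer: Rational(22478077, 18040) ≈ 1246.0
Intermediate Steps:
Function('l')(x, u) = Add(13, x, Mul(55, u)) (Function('l')(x, u) = Add(Mul(54, u), Add(Add(u, x), 13)) = Add(Mul(54, u), Add(13, u, x)) = Add(13, x, Mul(55, u)))
Add(Function('l')(-32, 23), Mul(-1, Mul(-237, Pow(18040, -1)))) = Add(Add(13, -32, Mul(55, 23)), Mul(-1, Mul(-237, Pow(18040, -1)))) = Add(Add(13, -32, 1265), Mul(-1, Mul(-237, Rational(1, 18040)))) = Add(1246, Mul(-1, Rational(-237, 18040))) = Add(1246, Rational(237, 18040)) = Rational(22478077, 18040)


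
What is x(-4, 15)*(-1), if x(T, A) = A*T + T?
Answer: 64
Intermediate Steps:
x(T, A) = T + A*T
x(-4, 15)*(-1) = -4*(1 + 15)*(-1) = -4*16*(-1) = -64*(-1) = 64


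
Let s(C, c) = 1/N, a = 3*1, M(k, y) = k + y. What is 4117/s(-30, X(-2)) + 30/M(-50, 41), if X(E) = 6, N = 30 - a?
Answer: 333467/3 ≈ 1.1116e+5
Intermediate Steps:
a = 3
N = 27 (N = 30 - 1*3 = 30 - 3 = 27)
s(C, c) = 1/27
4117/s(-30, X(-2)) + 30/M(-50, 41) = 4117/(1/27) + 30/(-50 + 41) = 4117*27 + 30/(-9) = 111159 + 30*(-1/9) = 111159 - 10/3 = 333467/3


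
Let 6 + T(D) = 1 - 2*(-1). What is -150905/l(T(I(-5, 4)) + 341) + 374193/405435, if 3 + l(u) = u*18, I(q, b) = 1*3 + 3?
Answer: -19635567014/821816745 ≈ -23.893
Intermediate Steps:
I(q, b) = 6 (I(q, b) = 3 + 3 = 6)
T(D) = -3 (T(D) = -6 + (1 - 2*(-1)) = -6 + (1 + 2) = -6 + 3 = -3)
l(u) = -3 + 18*u (l(u) = -3 + u*18 = -3 + 18*u)
-150905/l(T(I(-5, 4)) + 341) + 374193/405435 = -150905/(-3 + 18*(-3 + 341)) + 374193/405435 = -150905/(-3 + 18*338) + 374193*(1/405435) = -150905/(-3 + 6084) + 124731/135145 = -150905/6081 + 124731/135145 = -19635567014/821816745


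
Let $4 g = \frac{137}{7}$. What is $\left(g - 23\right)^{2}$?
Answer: $\frac{257049}{784} \approx 327.87$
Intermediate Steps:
$g = \frac{137}{28}$ ($g = \frac{137 \cdot \frac{1}{7}}{4} = \frac{1}{4} \cdot \frac{137}{7} = \frac{137}{28} \approx 4.8929$)
$\left(g - 23\right)^{2} = \left(\frac{137}{28} - 23\right)^{2} = \left(- \frac{507}{28}\right)^{2} = \frac{257049}{784}$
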